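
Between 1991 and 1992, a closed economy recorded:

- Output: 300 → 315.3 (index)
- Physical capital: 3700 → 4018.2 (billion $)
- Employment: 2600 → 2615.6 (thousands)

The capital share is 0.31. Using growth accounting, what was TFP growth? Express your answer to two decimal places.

TFP growth was 2.02%.

Output growth = (315.3 − 300) / 300 = 5.1%.
Physical capital growth = (4018.2 − 3700) / 3700 = 8.6%.
Employment growth = (2615.6 − 2600) / 2600 = 0.6%.
Labor's share = 1 − 0.31 = 0.69.
Physical capital: 0.31 × 8.6 = 2.666 pp.
Employment: 0.69 × 0.6 = 0.414 pp.
TFP growth = 5.1 − 3.08 = 2.02%.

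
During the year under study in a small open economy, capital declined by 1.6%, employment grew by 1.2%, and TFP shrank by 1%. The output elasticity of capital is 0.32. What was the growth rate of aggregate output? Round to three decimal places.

-0.696%

Labor's share = 1 − 0.32 = 0.68.
Capital: 0.32 × (-1.6) = -0.512 pp.
Employment: 0.68 × 1.2 = 0.816 pp.
Output growth = -1 + 0.304 = -0.696%.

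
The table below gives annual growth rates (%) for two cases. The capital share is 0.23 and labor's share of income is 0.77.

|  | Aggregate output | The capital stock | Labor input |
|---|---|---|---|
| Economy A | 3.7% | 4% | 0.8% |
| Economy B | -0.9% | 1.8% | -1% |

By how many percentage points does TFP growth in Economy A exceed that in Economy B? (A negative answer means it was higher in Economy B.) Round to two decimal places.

Labor's share = 1 − 0.23 = 0.77.
Economy A: TFP = 3.7 − 0.92 − 0.616 = 2.164%.
Economy B: TFP = -0.9 − 0.414 + 0.77 = -0.544%.
Difference = 2.164 − (-0.544) = 2.708 pp.

2.71 percentage points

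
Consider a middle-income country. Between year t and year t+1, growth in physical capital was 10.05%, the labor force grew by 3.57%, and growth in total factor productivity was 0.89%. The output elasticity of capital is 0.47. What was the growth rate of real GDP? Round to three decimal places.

Real GDP growth was 7.506%.

Labor's share = 1 − 0.47 = 0.53.
Physical capital: 0.47 × 10.05 = 4.7235 pp.
The labor force: 0.53 × 3.57 = 1.8921 pp.
Output growth = 0.89 + 6.6156 = 7.5056%.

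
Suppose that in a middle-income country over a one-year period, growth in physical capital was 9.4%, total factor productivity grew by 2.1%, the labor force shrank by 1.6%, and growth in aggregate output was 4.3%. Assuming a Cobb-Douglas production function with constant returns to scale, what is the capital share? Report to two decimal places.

The capital share is 0.35.

gY = gA + α·gK + (1−α)·gL, so gY − gA − gL = α(gK − gL).
4.3 − 2.1 + 1.6 = α × (9.4 − (-1.6)).
3.8 = 11 α, so α = 0.3455.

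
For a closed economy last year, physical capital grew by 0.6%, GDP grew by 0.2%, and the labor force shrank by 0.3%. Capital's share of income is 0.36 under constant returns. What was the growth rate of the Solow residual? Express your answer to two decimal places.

Labor's share = 1 − 0.36 = 0.64.
Physical capital: 0.36 × 0.6 = 0.216 pp.
The labor force: 0.64 × (-0.3) = -0.192 pp.
TFP growth = 0.2 − 0.024 = 0.176%.

0.18%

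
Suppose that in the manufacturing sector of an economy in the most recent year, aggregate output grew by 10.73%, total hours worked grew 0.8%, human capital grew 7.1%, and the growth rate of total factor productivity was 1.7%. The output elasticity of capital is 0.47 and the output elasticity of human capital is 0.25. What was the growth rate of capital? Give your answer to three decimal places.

Labor's share = 1 − 0.47 − 0.25 = 0.28.
gY = gA + 0.25×7.1 + 0.28×0.8 + 0.47×g.
0.47×g = 10.73 − 1.7 − 1.999 = 7.031.
g = 7.031 / 0.47 = 14.95957%.

14.960%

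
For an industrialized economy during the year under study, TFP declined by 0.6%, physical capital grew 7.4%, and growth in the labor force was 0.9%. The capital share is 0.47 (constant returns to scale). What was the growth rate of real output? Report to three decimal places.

Labor's share = 1 − 0.47 = 0.53.
Physical capital: 0.47 × 7.4 = 3.478 pp.
The labor force: 0.53 × 0.9 = 0.477 pp.
Output growth = -0.6 + 3.955 = 3.355%.

Real output growth was 3.355%.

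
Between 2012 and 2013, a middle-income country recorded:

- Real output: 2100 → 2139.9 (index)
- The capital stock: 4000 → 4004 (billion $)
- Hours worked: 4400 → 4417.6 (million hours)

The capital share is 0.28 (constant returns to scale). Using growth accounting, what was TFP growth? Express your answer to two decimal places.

TFP growth was 1.58%.

Real output growth = (2139.9 − 2100) / 2100 = 1.9%.
The capital stock growth = (4004 − 4000) / 4000 = 0.1%.
Hours worked growth = (4417.6 − 4400) / 4400 = 0.4%.
Labor's share = 1 − 0.28 = 0.72.
The capital stock: 0.28 × 0.1 = 0.028 pp.
Hours worked: 0.72 × 0.4 = 0.288 pp.
TFP growth = 1.9 − 0.316 = 1.584%.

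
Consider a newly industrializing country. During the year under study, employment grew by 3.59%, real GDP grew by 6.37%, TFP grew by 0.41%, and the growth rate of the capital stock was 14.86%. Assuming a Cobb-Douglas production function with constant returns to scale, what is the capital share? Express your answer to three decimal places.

gY = gA + α·gK + (1−α)·gL, so gY − gA − gL = α(gK − gL).
6.37 − 0.41 − 3.59 = α × (14.86 − 3.59).
2.37 = 11.27 α, so α = 0.21029.

0.210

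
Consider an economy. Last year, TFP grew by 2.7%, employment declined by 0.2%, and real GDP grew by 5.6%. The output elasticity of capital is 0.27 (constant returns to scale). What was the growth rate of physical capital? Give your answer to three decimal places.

Labor's share = 1 − 0.27 = 0.73.
gY = gA + 0.73×(-0.2) + 0.27×g.
0.27×g = 5.6 − 2.7 + 0.146 = 3.046.
g = 3.046 / 0.27 = 11.28148%.

11.281%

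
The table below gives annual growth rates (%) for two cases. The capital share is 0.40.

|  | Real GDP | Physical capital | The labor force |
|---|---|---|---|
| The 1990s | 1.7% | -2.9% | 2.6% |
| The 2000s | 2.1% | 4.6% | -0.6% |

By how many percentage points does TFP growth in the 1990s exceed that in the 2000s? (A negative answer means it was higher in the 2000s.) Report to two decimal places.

0.68 percentage points

Labor's share = 1 − 0.4 = 0.6.
The 1990s: TFP = 1.7 + 1.16 − 1.56 = 1.3%.
The 2000s: TFP = 2.1 − 1.84 + 0.36 = 0.62%.
Difference = 1.3 − (0.62) = 0.68 pp.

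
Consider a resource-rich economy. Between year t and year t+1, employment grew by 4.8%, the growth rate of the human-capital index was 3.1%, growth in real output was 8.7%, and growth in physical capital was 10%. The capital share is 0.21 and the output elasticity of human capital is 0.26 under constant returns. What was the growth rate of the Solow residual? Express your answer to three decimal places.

The Solow residual grew 3.250%.

Labor's share = 1 − 0.21 − 0.26 = 0.53.
Physical capital: 0.21 × 10 = 2.1 pp.
The human-capital index: 0.26 × 3.1 = 0.806 pp.
Employment: 0.53 × 4.8 = 2.544 pp.
TFP growth = 8.7 − 5.45 = 3.25%.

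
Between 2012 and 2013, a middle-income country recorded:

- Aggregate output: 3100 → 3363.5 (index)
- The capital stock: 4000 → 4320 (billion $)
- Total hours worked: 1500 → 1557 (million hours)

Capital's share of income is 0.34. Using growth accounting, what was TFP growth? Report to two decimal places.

3.27%

Aggregate output growth = (3363.5 − 3100) / 3100 = 8.5%.
The capital stock growth = (4320 − 4000) / 4000 = 8%.
Total hours worked growth = (1557 − 1500) / 1500 = 3.8%.
Labor's share = 1 − 0.34 = 0.66.
The capital stock: 0.34 × 8 = 2.72 pp.
Total hours worked: 0.66 × 3.8 = 2.508 pp.
TFP growth = 8.5 − 5.228 = 3.272%.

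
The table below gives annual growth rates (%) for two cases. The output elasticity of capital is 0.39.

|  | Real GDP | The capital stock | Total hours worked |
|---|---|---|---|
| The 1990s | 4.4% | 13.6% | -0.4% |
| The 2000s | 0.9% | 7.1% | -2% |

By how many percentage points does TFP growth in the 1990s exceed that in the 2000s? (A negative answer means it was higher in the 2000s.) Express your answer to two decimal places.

-0.01 percentage points

Labor's share = 1 − 0.39 = 0.61.
The 1990s: TFP = 4.4 − 5.304 + 0.244 = -0.66%.
The 2000s: TFP = 0.9 − 2.769 + 1.22 = -0.649%.
Difference = -0.66 − (-0.649) = -0.011 pp.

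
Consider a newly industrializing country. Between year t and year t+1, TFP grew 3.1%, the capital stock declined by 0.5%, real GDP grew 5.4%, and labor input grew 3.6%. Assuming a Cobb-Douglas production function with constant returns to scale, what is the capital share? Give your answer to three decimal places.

gY = gA + α·gK + (1−α)·gL, so gY − gA − gL = α(gK − gL).
5.4 − 3.1 − 3.6 = α × (-0.5 − 3.6).
-1.3 = -4.1 α, so α = 0.31707.

0.317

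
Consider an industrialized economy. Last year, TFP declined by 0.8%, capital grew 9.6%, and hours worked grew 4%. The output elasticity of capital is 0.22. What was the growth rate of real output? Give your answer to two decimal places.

Labor's share = 1 − 0.22 = 0.78.
Capital: 0.22 × 9.6 = 2.112 pp.
Hours worked: 0.78 × 4 = 3.12 pp.
Output growth = -0.8 + 5.232 = 4.432%.

4.43%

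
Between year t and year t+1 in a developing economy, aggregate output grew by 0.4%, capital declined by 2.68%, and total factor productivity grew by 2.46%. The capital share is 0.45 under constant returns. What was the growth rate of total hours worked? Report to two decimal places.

Labor's share = 1 − 0.45 = 0.55.
gY = gA + 0.45×(-2.68) + 0.55×g.
0.55×g = 0.4 − 2.46 + 1.206 = -0.854.
g = -0.854 / 0.55 = -1.5527%.

-1.55%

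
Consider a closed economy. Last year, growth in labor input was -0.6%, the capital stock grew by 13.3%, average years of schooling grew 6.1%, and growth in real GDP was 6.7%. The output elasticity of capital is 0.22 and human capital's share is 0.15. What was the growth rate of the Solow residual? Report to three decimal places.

Labor's share = 1 − 0.22 − 0.15 = 0.63.
The capital stock: 0.22 × 13.3 = 2.926 pp.
Average years of schooling: 0.15 × 6.1 = 0.915 pp.
Labor input: 0.63 × (-0.6) = -0.378 pp.
TFP growth = 6.7 − 3.463 = 3.237%.

The Solow residual growth was 3.237%.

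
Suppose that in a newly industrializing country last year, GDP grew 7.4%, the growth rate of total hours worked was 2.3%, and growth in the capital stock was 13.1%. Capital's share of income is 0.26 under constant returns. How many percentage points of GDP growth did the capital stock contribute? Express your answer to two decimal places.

3.41 percentage points

Contribution = share × growth = 0.26 × 13.1 = 3.406 pp.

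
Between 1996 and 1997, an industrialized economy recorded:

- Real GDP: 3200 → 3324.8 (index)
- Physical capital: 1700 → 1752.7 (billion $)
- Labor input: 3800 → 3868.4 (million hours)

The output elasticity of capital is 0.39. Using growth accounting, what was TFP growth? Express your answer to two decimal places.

Real GDP growth = (3324.8 − 3200) / 3200 = 3.9%.
Physical capital growth = (1752.7 − 1700) / 1700 = 3.1%.
Labor input growth = (3868.4 − 3800) / 3800 = 1.8%.
Labor's share = 1 − 0.39 = 0.61.
Physical capital: 0.39 × 3.1 = 1.209 pp.
Labor input: 0.61 × 1.8 = 1.098 pp.
TFP growth = 3.9 − 2.307 = 1.593%.

TFP growth was 1.59%.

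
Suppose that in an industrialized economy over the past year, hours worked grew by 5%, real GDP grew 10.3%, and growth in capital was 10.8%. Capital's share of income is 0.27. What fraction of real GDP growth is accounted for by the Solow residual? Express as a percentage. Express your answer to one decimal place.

Labor's share = 1 − 0.27 = 0.73.
Capital: 0.27 × 10.8 = 2.916 pp.
Hours worked: 0.73 × 5 = 3.65 pp.
TFP growth = 10.3 − 6.566 = 3.734%.
TFP share of growth = 3.734 / 10.3 × 100 = 36.252%.

The Solow residual accounted for 36.3% of growth.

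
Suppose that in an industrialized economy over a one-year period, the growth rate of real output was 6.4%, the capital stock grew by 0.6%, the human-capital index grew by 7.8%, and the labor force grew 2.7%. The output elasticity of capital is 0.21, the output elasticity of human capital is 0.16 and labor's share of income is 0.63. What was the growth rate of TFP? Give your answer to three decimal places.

TFP grew 3.325%.

Labor's share = 1 − 0.21 − 0.16 = 0.63.
The capital stock: 0.21 × 0.6 = 0.126 pp.
The human-capital index: 0.16 × 7.8 = 1.248 pp.
The labor force: 0.63 × 2.7 = 1.701 pp.
TFP growth = 6.4 − 3.075 = 3.325%.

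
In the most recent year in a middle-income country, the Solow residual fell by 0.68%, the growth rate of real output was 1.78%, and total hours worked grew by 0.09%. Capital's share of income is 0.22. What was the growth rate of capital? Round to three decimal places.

10.863%

Labor's share = 1 − 0.22 = 0.78.
gY = gA + 0.78×0.09 + 0.22×g.
0.22×g = 1.78 + 0.68 − 0.0702 = 2.3898.
g = 2.3898 / 0.22 = 10.86273%.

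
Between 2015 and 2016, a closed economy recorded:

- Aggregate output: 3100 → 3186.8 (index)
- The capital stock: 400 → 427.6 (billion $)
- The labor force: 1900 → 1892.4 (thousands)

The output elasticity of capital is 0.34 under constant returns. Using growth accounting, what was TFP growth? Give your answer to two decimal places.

Aggregate output growth = (3186.8 − 3100) / 3100 = 2.8%.
The capital stock growth = (427.6 − 400) / 400 = 6.9%.
The labor force growth = (1892.4 − 1900) / 1900 = -0.4%.
Labor's share = 1 − 0.34 = 0.66.
The capital stock: 0.34 × 6.9 = 2.346 pp.
The labor force: 0.66 × (-0.4) = -0.264 pp.
TFP growth = 2.8 − 2.082 = 0.718%.

TFP grew 0.72%.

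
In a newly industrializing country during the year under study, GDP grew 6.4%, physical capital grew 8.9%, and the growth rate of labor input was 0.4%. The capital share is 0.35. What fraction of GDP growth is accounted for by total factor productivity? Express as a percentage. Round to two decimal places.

47.27%

Labor's share = 1 − 0.35 = 0.65.
Physical capital: 0.35 × 8.9 = 3.115 pp.
Labor input: 0.65 × 0.4 = 0.26 pp.
TFP growth = 6.4 − 3.375 = 3.025%.
TFP share of growth = 3.025 / 6.4 × 100 = 47.2656%.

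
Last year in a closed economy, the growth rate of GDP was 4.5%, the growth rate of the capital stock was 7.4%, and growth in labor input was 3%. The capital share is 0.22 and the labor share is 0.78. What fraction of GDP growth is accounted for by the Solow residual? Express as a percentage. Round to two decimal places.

11.82%

Labor's share = 1 − 0.22 = 0.78.
The capital stock: 0.22 × 7.4 = 1.628 pp.
Labor input: 0.78 × 3 = 2.34 pp.
TFP growth = 4.5 − 3.968 = 0.532%.
TFP share of growth = 0.532 / 4.5 × 100 = 11.8222%.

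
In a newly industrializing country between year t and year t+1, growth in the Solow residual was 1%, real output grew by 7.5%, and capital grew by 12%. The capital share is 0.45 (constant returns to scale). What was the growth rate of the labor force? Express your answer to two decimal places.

Labor's share = 1 − 0.45 = 0.55.
gY = gA + 0.45×12 + 0.55×g.
0.55×g = 7.5 − 1 − 5.4 = 1.1.
g = 1.1 / 0.55 = 2%.

2.00%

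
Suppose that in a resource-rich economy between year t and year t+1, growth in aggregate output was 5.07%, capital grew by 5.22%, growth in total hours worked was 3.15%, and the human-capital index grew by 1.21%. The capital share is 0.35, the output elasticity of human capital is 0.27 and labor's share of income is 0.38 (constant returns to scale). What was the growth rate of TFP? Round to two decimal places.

1.72%

Labor's share = 1 − 0.35 − 0.27 = 0.38.
Capital: 0.35 × 5.22 = 1.827 pp.
The human-capital index: 0.27 × 1.21 = 0.3267 pp.
Total hours worked: 0.38 × 3.15 = 1.197 pp.
TFP growth = 5.07 − 3.3507 = 1.7193%.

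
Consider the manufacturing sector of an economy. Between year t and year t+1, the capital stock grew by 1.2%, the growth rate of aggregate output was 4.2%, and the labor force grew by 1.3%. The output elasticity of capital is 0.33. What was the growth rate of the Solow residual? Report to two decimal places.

Labor's share = 1 − 0.33 = 0.67.
The capital stock: 0.33 × 1.2 = 0.396 pp.
The labor force: 0.67 × 1.3 = 0.871 pp.
TFP growth = 4.2 − 1.267 = 2.933%.

2.93%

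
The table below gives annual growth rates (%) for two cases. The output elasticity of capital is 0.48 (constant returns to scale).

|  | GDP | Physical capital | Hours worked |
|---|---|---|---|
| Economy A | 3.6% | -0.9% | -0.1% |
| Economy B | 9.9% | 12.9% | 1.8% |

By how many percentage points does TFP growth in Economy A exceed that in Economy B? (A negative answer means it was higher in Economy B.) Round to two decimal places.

Labor's share = 1 − 0.48 = 0.52.
Economy A: TFP = 3.6 + 0.432 + 0.052 = 4.084%.
Economy B: TFP = 9.9 − 6.192 − 0.936 = 2.772%.
Difference = 4.084 − (2.772) = 1.312 pp.

1.31 percentage points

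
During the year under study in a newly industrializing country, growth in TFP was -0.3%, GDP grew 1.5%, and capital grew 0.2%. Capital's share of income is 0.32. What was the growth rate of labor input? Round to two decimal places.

2.55%

Labor's share = 1 − 0.32 = 0.68.
gY = gA + 0.32×0.2 + 0.68×g.
0.68×g = 1.5 + 0.3 − 0.064 = 1.736.
g = 1.736 / 0.68 = 2.5529%.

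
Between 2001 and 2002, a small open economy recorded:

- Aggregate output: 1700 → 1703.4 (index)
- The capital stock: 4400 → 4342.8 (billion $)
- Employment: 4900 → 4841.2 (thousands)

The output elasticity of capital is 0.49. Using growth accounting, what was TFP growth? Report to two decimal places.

TFP grew 1.45%.

Aggregate output growth = (1703.4 − 1700) / 1700 = 0.2%.
The capital stock growth = (4342.8 − 4400) / 4400 = -1.3%.
Employment growth = (4841.2 − 4900) / 4900 = -1.2%.
Labor's share = 1 − 0.49 = 0.51.
The capital stock: 0.49 × (-1.3) = -0.637 pp.
Employment: 0.51 × (-1.2) = -0.612 pp.
TFP growth = 0.2 + 1.249 = 1.449%.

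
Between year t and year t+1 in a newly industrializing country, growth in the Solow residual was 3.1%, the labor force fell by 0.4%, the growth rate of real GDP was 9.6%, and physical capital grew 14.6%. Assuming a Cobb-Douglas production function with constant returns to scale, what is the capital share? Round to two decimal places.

gY = gA + α·gK + (1−α)·gL, so gY − gA − gL = α(gK − gL).
9.6 − 3.1 + 0.4 = α × (14.6 − (-0.4)).
6.9 = 15 α, so α = 0.46.

The capital share is 0.46.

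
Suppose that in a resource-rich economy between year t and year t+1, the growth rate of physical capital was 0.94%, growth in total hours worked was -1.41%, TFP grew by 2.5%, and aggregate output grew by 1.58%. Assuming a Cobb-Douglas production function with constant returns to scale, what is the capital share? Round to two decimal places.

The capital share is 0.21.

gY = gA + α·gK + (1−α)·gL, so gY − gA − gL = α(gK − gL).
1.58 − 2.5 + 1.41 = α × (0.94 − (-1.41)).
0.49 = 2.35 α, so α = 0.2085.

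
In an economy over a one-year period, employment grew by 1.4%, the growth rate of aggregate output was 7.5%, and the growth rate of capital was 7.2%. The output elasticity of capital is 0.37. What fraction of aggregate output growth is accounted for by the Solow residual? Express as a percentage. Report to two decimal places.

52.72%

Labor's share = 1 − 0.37 = 0.63.
Capital: 0.37 × 7.2 = 2.664 pp.
Employment: 0.63 × 1.4 = 0.882 pp.
TFP growth = 7.5 − 3.546 = 3.954%.
TFP share of growth = 3.954 / 7.5 × 100 = 52.72%.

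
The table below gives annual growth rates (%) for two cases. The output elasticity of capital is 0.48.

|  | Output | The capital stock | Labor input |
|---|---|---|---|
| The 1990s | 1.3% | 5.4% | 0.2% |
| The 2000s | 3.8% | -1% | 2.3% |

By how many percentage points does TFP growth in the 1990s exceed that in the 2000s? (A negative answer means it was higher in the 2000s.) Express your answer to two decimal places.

Labor's share = 1 − 0.48 = 0.52.
The 1990s: TFP = 1.3 − 2.592 − 0.104 = -1.396%.
The 2000s: TFP = 3.8 + 0.48 − 1.196 = 3.084%.
Difference = -1.396 − (3.084) = -4.48 pp.

-4.48 percentage points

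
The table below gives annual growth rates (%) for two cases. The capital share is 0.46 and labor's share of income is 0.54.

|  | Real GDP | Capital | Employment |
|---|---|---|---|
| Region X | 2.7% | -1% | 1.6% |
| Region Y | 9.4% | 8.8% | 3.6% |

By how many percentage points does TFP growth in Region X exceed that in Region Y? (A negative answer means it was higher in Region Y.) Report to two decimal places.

Labor's share = 1 − 0.46 = 0.54.
Region X: TFP = 2.7 + 0.46 − 0.864 = 2.296%.
Region Y: TFP = 9.4 − 4.048 − 1.944 = 3.408%.
Difference = 2.296 − (3.408) = -1.112 pp.

-1.11 percentage points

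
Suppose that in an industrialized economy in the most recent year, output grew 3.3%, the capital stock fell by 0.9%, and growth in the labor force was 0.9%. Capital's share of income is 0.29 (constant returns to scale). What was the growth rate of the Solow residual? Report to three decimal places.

Labor's share = 1 − 0.29 = 0.71.
The capital stock: 0.29 × (-0.9) = -0.261 pp.
The labor force: 0.71 × 0.9 = 0.639 pp.
TFP growth = 3.3 − 0.378 = 2.922%.

The Solow residual grew 2.922%.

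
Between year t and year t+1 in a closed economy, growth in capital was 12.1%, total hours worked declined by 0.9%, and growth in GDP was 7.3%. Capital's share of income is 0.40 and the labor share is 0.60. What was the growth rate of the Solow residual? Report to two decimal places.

3.00%

Labor's share = 1 − 0.4 = 0.6.
Capital: 0.4 × 12.1 = 4.84 pp.
Total hours worked: 0.6 × (-0.9) = -0.54 pp.
TFP growth = 7.3 − 4.3 = 3%.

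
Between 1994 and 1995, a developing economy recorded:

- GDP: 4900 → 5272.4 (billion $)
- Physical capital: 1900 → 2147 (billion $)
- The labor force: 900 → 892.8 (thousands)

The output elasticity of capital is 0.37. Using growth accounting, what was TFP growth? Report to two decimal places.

3.29%

GDP growth = (5272.4 − 4900) / 4900 = 7.6%.
Physical capital growth = (2147 − 1900) / 1900 = 13%.
The labor force growth = (892.8 − 900) / 900 = -0.8%.
Labor's share = 1 − 0.37 = 0.63.
Physical capital: 0.37 × 13 = 4.81 pp.
The labor force: 0.63 × (-0.8) = -0.504 pp.
TFP growth = 7.6 − 4.306 = 3.294%.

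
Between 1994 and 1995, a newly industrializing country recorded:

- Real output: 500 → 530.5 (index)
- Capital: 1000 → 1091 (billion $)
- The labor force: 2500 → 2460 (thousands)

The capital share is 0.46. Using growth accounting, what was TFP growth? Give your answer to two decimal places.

Real output growth = (530.5 − 500) / 500 = 6.1%.
Capital growth = (1091 − 1000) / 1000 = 9.1%.
The labor force growth = (2460 − 2500) / 2500 = -1.6%.
Labor's share = 1 − 0.46 = 0.54.
Capital: 0.46 × 9.1 = 4.186 pp.
The labor force: 0.54 × (-1.6) = -0.864 pp.
TFP growth = 6.1 − 3.322 = 2.778%.

TFP growth was 2.78%.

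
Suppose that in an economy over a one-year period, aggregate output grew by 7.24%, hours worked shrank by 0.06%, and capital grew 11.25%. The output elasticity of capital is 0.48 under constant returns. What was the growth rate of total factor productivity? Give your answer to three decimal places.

Labor's share = 1 − 0.48 = 0.52.
Capital: 0.48 × 11.25 = 5.4 pp.
Hours worked: 0.52 × (-0.06) = -0.0312 pp.
TFP growth = 7.24 − 5.3688 = 1.8712%.

Total factor productivity grew 1.871%.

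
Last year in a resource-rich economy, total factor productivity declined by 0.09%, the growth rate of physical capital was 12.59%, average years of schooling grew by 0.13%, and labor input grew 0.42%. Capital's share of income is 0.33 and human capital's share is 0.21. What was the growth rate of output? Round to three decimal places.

Labor's share = 1 − 0.33 − 0.21 = 0.46.
Physical capital: 0.33 × 12.59 = 4.1547 pp.
Average years of schooling: 0.21 × 0.13 = 0.0273 pp.
Labor input: 0.46 × 0.42 = 0.1932 pp.
Output growth = -0.09 + 4.3752 = 4.2852%.

4.285%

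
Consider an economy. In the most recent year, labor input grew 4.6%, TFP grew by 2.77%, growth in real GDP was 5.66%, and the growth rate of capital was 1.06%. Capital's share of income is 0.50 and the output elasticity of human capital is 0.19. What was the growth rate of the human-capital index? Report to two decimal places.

Labor's share = 1 − 0.5 − 0.19 = 0.31.
gY = gA + 0.5×1.06 + 0.31×4.6 + 0.19×g.
0.19×g = 5.66 − 2.77 − 1.956 = 0.934.
g = 0.934 / 0.19 = 4.9158%.

4.92%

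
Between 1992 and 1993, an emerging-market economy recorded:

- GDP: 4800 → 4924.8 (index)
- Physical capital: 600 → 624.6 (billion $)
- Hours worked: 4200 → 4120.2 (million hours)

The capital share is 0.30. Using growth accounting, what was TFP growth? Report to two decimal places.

TFP growth was 2.70%.

GDP growth = (4924.8 − 4800) / 4800 = 2.6%.
Physical capital growth = (624.6 − 600) / 600 = 4.1%.
Hours worked growth = (4120.2 − 4200) / 4200 = -1.9%.
Labor's share = 1 − 0.3 = 0.7.
Physical capital: 0.3 × 4.1 = 1.23 pp.
Hours worked: 0.7 × (-1.9) = -1.33 pp.
TFP growth = 2.6 + 0.1 = 2.7%.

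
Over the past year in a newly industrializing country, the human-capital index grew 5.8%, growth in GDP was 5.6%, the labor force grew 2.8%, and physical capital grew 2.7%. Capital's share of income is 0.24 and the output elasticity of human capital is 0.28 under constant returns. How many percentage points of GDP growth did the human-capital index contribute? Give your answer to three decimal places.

Contribution = share × growth = 0.28 × 5.8 = 1.624 pp.

1.624 percentage points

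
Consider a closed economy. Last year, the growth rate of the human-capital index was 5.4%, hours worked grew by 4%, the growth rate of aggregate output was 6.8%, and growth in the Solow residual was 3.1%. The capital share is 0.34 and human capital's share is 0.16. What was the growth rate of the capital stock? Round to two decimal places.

Labor's share = 1 − 0.34 − 0.16 = 0.5.
gY = gA + 0.16×5.4 + 0.5×4 + 0.34×g.
0.34×g = 6.8 − 3.1 − 2.864 = 0.836.
g = 0.836 / 0.34 = 2.4588%.

2.46%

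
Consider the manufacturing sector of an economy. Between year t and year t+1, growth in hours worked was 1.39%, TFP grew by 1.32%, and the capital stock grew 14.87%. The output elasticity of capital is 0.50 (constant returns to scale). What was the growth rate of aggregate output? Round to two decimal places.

Labor's share = 1 − 0.5 = 0.5.
The capital stock: 0.5 × 14.87 = 7.435 pp.
Hours worked: 0.5 × 1.39 = 0.695 pp.
Output growth = 1.32 + 8.13 = 9.45%.

9.45%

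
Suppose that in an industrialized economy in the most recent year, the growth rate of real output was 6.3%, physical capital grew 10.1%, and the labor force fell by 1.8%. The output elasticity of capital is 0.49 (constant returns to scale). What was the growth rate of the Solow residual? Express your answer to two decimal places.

Labor's share = 1 − 0.49 = 0.51.
Physical capital: 0.49 × 10.1 = 4.949 pp.
The labor force: 0.51 × (-1.8) = -0.918 pp.
TFP growth = 6.3 − 4.031 = 2.269%.

The Solow residual grew 2.27%.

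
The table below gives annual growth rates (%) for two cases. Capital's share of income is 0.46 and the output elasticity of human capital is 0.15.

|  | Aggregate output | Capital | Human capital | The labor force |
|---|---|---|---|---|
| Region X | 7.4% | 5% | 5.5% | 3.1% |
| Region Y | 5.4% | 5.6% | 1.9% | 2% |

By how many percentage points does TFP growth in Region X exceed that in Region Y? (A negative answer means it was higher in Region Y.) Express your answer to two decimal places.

1.31 percentage points

Labor's share = 1 − 0.46 − 0.15 = 0.39.
Region X: TFP = 7.4 − 2.3 − 0.825 − 1.209 = 3.066%.
Region Y: TFP = 5.4 − 2.576 − 0.285 − 0.78 = 1.759%.
Difference = 3.066 − (1.759) = 1.307 pp.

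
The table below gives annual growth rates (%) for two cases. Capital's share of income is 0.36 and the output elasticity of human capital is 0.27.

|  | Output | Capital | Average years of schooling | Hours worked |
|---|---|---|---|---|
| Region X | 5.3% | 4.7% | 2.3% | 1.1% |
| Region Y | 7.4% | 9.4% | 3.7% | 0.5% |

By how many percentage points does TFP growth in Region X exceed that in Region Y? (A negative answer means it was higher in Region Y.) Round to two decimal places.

Labor's share = 1 − 0.36 − 0.27 = 0.37.
Region X: TFP = 5.3 − 1.692 − 0.621 − 0.407 = 2.58%.
Region Y: TFP = 7.4 − 3.384 − 0.999 − 0.185 = 2.832%.
Difference = 2.58 − (2.832) = -0.252 pp.

-0.25 percentage points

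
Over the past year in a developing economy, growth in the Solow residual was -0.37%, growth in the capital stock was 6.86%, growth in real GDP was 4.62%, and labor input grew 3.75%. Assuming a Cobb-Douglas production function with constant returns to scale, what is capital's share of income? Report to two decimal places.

0.40

gY = gA + α·gK + (1−α)·gL, so gY − gA − gL = α(gK − gL).
4.62 + 0.37 − 3.75 = α × (6.86 − 3.75).
1.24 = 3.11 α, so α = 0.3987.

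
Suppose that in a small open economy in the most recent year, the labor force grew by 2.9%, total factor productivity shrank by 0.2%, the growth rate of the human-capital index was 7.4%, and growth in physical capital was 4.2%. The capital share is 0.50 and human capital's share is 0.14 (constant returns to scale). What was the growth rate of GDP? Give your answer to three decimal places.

Labor's share = 1 − 0.5 − 0.14 = 0.36.
Physical capital: 0.5 × 4.2 = 2.1 pp.
The human-capital index: 0.14 × 7.4 = 1.036 pp.
The labor force: 0.36 × 2.9 = 1.044 pp.
Output growth = -0.2 + 4.18 = 3.98%.

3.980%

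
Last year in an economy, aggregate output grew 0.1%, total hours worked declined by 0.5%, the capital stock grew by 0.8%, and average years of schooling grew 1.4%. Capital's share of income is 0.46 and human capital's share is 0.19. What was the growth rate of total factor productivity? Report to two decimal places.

-0.36%

Labor's share = 1 − 0.46 − 0.19 = 0.35.
The capital stock: 0.46 × 0.8 = 0.368 pp.
Average years of schooling: 0.19 × 1.4 = 0.266 pp.
Total hours worked: 0.35 × (-0.5) = -0.175 pp.
TFP growth = 0.1 − 0.459 = -0.359%.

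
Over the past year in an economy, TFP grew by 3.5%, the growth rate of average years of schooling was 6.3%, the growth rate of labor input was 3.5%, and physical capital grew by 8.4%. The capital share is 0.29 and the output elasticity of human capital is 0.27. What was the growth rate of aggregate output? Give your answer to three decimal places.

9.177%

Labor's share = 1 − 0.29 − 0.27 = 0.44.
Physical capital: 0.29 × 8.4 = 2.436 pp.
Average years of schooling: 0.27 × 6.3 = 1.701 pp.
Labor input: 0.44 × 3.5 = 1.54 pp.
Output growth = 3.5 + 5.677 = 9.177%.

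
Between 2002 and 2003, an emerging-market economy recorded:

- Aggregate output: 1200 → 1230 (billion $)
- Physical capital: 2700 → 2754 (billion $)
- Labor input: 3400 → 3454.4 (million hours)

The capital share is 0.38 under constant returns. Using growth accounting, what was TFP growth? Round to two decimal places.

TFP grew 0.75%.

Aggregate output growth = (1230 − 1200) / 1200 = 2.5%.
Physical capital growth = (2754 − 2700) / 2700 = 2%.
Labor input growth = (3454.4 − 3400) / 3400 = 1.6%.
Labor's share = 1 − 0.38 = 0.62.
Physical capital: 0.38 × 2 = 0.76 pp.
Labor input: 0.62 × 1.6 = 0.992 pp.
TFP growth = 2.5 − 1.752 = 0.748%.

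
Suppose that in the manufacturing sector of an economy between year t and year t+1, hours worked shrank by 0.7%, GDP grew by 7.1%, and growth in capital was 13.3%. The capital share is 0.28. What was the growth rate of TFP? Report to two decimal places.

Labor's share = 1 − 0.28 = 0.72.
Capital: 0.28 × 13.3 = 3.724 pp.
Hours worked: 0.72 × (-0.7) = -0.504 pp.
TFP growth = 7.1 − 3.22 = 3.88%.

3.88%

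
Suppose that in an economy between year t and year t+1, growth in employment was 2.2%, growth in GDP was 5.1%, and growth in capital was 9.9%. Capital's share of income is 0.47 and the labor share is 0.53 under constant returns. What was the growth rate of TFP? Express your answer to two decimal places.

Labor's share = 1 − 0.47 = 0.53.
Capital: 0.47 × 9.9 = 4.653 pp.
Employment: 0.53 × 2.2 = 1.166 pp.
TFP growth = 5.1 − 5.819 = -0.719%.

-0.72%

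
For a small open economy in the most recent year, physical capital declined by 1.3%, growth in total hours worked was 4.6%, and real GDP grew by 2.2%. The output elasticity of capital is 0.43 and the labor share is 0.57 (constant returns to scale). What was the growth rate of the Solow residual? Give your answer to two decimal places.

Labor's share = 1 − 0.43 = 0.57.
Physical capital: 0.43 × (-1.3) = -0.559 pp.
Total hours worked: 0.57 × 4.6 = 2.622 pp.
TFP growth = 2.2 − 2.063 = 0.137%.

The Solow residual grew 0.14%.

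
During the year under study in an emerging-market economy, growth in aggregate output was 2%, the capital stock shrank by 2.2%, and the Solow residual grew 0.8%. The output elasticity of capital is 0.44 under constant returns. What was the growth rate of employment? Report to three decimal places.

Labor's share = 1 − 0.44 = 0.56.
gY = gA + 0.44×(-2.2) + 0.56×g.
0.56×g = 2 − 0.8 + 0.968 = 2.168.
g = 2.168 / 0.56 = 3.87143%.

Employment growth was 3.871%.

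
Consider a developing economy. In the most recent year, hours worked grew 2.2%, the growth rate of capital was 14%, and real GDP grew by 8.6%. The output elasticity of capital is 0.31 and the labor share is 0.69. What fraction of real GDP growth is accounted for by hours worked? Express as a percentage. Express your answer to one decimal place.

Hours worked accounted for 17.7% of growth.

Labor's share = 1 − 0.31 = 0.69.
Hours worked contributed 0.69 × 2.2 = 1.518 pp.
Share of growth = 1.518 / 8.6 × 100 = 17.651%.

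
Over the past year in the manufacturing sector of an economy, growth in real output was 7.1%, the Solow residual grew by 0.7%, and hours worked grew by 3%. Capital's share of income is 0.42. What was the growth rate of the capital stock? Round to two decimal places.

The capital stock growth was 11.10%.

Labor's share = 1 − 0.42 = 0.58.
gY = gA + 0.58×3 + 0.42×g.
0.42×g = 7.1 − 0.7 − 1.74 = 4.66.
g = 4.66 / 0.42 = 11.0952%.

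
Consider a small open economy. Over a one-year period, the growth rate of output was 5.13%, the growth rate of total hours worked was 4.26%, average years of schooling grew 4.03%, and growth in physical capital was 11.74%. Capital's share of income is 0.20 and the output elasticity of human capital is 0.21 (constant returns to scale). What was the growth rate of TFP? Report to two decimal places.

Labor's share = 1 − 0.2 − 0.21 = 0.59.
Physical capital: 0.2 × 11.74 = 2.348 pp.
Average years of schooling: 0.21 × 4.03 = 0.8463 pp.
Total hours worked: 0.59 × 4.26 = 2.5134 pp.
TFP growth = 5.13 − 5.7077 = -0.5777%.

-0.58%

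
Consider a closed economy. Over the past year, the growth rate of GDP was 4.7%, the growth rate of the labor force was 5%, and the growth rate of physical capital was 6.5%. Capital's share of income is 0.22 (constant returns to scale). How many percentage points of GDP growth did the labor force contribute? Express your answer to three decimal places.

3.900 percentage points

Labor's share = 1 − 0.22 = 0.78.
Contribution = share × growth = 0.78 × 5 = 3.9 pp.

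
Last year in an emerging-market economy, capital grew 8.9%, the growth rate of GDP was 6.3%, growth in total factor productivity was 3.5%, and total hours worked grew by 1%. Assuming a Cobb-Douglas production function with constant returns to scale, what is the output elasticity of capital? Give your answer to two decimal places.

α = 0.23

gY = gA + α·gK + (1−α)·gL, so gY − gA − gL = α(gK − gL).
6.3 − 3.5 − 1 = α × (8.9 − 1).
1.8 = 7.9 α, so α = 0.2278.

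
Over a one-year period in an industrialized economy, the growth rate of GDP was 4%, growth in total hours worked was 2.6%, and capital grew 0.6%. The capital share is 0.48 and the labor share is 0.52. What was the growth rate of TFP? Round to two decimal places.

TFP growth was 2.36%.

Labor's share = 1 − 0.48 = 0.52.
Capital: 0.48 × 0.6 = 0.288 pp.
Total hours worked: 0.52 × 2.6 = 1.352 pp.
TFP growth = 4 − 1.64 = 2.36%.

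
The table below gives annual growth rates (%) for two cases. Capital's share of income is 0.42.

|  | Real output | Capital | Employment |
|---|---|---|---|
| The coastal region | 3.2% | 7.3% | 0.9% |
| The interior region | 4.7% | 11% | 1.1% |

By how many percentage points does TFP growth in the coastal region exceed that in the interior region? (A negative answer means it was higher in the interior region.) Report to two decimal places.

Labor's share = 1 − 0.42 = 0.58.
The coastal region: TFP = 3.2 − 3.066 − 0.522 = -0.388%.
The interior region: TFP = 4.7 − 4.62 − 0.638 = -0.558%.
Difference = -0.388 − (-0.558) = 0.17 pp.

0.17 percentage points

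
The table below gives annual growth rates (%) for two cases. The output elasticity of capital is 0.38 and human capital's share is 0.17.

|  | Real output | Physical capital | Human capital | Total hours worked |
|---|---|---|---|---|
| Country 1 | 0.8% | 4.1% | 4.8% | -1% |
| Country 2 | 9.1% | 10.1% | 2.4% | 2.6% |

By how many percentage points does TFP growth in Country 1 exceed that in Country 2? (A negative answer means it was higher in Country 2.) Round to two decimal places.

-4.81 percentage points

Labor's share = 1 − 0.38 − 0.17 = 0.45.
Country 1: TFP = 0.8 − 1.558 − 0.816 + 0.45 = -1.124%.
Country 2: TFP = 9.1 − 3.838 − 0.408 − 1.17 = 3.684%.
Difference = -1.124 − (3.684) = -4.808 pp.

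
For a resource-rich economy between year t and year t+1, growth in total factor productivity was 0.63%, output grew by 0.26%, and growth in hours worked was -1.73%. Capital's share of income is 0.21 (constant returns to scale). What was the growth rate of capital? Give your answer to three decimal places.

Labor's share = 1 − 0.21 = 0.79.
gY = gA + 0.79×(-1.73) + 0.21×g.
0.21×g = 0.26 − 0.63 + 1.3667 = 0.9967.
g = 0.9967 / 0.21 = 4.74619%.

Capital growth was 4.746%.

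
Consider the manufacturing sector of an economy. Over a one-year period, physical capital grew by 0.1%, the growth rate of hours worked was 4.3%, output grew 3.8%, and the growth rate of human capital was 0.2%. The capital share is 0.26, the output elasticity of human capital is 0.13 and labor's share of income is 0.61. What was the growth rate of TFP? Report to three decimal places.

1.125%

Labor's share = 1 − 0.26 − 0.13 = 0.61.
Physical capital: 0.26 × 0.1 = 0.026 pp.
Human capital: 0.13 × 0.2 = 0.026 pp.
Hours worked: 0.61 × 4.3 = 2.623 pp.
TFP growth = 3.8 − 2.675 = 1.125%.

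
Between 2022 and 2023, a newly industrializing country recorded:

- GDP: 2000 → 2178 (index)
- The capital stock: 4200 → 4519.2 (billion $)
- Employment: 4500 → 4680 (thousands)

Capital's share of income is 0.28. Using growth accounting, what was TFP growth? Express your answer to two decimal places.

3.89%

GDP growth = (2178 − 2000) / 2000 = 8.9%.
The capital stock growth = (4519.2 − 4200) / 4200 = 7.6%.
Employment growth = (4680 − 4500) / 4500 = 4%.
Labor's share = 1 − 0.28 = 0.72.
The capital stock: 0.28 × 7.6 = 2.128 pp.
Employment: 0.72 × 4 = 2.88 pp.
TFP growth = 8.9 − 5.008 = 3.892%.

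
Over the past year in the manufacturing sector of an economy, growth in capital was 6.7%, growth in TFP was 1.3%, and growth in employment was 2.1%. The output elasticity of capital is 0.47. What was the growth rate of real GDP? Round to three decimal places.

5.562%

Labor's share = 1 − 0.47 = 0.53.
Capital: 0.47 × 6.7 = 3.149 pp.
Employment: 0.53 × 2.1 = 1.113 pp.
Output growth = 1.3 + 4.262 = 5.562%.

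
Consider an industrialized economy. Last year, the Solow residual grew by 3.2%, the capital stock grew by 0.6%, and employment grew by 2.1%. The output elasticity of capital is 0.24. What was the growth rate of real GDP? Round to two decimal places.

Labor's share = 1 − 0.24 = 0.76.
The capital stock: 0.24 × 0.6 = 0.144 pp.
Employment: 0.76 × 2.1 = 1.596 pp.
Output growth = 3.2 + 1.74 = 4.94%.

4.94%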